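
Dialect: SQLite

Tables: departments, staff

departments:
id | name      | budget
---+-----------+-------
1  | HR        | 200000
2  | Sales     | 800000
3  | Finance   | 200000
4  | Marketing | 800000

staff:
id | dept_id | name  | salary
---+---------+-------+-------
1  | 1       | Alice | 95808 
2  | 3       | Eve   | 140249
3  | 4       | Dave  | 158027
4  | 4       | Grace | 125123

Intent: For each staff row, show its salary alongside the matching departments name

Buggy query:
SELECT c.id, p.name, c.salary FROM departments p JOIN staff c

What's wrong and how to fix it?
Bug: Missing join condition: each staff row is matched to all departments rows instead of just its own

Fix: Specify the join condition linking the foreign key to the parent id

Corrected query:
SELECT c.id, p.name, c.salary FROM departments p JOIN staff c ON c.dept_id = p.id

Result:
id | name      | salary
---+-----------+-------
1  | HR        | 95808 
2  | Finance   | 140249
3  | Marketing | 158027
4  | Marketing | 125123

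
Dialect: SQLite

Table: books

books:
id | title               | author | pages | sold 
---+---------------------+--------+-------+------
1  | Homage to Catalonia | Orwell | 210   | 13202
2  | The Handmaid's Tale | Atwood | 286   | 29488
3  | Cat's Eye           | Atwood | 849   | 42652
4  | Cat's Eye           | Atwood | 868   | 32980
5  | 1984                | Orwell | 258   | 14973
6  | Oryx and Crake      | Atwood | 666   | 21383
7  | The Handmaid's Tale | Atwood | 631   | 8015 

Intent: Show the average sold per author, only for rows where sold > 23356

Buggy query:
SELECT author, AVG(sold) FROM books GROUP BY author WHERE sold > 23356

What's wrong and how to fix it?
Bug: Row-level WHERE must come before GROUP BY in the clause order

Fix: Place WHERE between FROM and GROUP BY

Corrected query:
SELECT author, AVG(sold) FROM books WHERE sold > 23356 GROUP BY author

Result:
author | AVG(sold)
-------+----------
Atwood | 35040    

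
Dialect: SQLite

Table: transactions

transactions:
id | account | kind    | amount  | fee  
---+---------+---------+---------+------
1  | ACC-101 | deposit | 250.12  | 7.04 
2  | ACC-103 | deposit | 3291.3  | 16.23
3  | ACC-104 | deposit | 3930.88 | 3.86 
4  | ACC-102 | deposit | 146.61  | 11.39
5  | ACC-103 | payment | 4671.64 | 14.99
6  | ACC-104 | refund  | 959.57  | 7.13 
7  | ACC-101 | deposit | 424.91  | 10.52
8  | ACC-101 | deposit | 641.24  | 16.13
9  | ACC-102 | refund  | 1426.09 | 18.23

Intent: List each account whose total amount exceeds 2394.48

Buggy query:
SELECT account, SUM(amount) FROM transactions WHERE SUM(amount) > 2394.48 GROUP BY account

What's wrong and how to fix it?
Bug: Aggregate functions cannot appear in a WHERE clause

Fix: Use HAVING (which filters groups after aggregation) instead of WHERE

Corrected query:
SELECT account, SUM(amount) FROM transactions GROUP BY account HAVING SUM(amount) > 2394.48

Result:
account | SUM(amount)
--------+------------
ACC-103 | 7962.94    
ACC-104 | 4890.45    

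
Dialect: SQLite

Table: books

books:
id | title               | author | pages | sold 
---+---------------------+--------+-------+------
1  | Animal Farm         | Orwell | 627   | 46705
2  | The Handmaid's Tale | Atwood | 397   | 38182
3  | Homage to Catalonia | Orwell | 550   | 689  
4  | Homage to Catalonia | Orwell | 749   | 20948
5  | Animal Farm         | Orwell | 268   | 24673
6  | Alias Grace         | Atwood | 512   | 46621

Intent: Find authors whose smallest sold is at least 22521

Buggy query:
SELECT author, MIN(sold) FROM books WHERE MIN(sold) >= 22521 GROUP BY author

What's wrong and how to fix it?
Bug: MIN() in WHERE is a misuse of aggregate

Fix: Replace WHERE with HAVING after the GROUP BY

Corrected query:
SELECT author, MIN(sold) FROM books GROUP BY author HAVING MIN(sold) >= 22521

Result:
author | MIN(sold)
-------+----------
Atwood | 38182    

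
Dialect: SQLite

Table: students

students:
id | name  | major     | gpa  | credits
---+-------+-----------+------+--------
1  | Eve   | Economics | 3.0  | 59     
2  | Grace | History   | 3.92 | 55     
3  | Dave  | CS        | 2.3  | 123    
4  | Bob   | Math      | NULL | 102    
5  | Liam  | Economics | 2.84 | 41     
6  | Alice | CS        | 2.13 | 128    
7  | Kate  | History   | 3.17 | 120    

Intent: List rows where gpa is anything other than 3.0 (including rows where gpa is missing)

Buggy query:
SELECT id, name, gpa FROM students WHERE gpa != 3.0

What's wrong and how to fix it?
Bug: Inequality against NULL is unknown, not true; rows with NULL are dropped

Fix: Handle NULL separately with IS NULL alongside the inequality

Corrected query:
SELECT id, name, gpa FROM students WHERE gpa != 3.0 OR gpa IS NULL

Result:
id | name  | gpa 
---+-------+-----
2  | Grace | 3.92
3  | Dave  | 2.3 
4  | Bob   | NULL
5  | Liam  | 2.84
6  | Alice | 2.13
7  | Kate  | 3.17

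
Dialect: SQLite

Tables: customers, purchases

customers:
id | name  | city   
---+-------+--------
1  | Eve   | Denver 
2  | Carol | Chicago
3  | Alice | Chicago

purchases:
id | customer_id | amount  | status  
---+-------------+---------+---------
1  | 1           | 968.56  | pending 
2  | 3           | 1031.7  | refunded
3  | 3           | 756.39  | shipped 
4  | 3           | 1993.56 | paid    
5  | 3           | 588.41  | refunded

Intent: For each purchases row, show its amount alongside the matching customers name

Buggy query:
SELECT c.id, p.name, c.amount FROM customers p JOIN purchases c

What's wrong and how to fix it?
Bug: Missing join condition: each purchases row is matched to all customers rows instead of just its own

Fix: Add ON c.customer_id = p.id to the JOIN

Corrected query:
SELECT c.id, p.name, c.amount FROM customers p JOIN purchases c ON c.customer_id = p.id

Result:
id | name  | amount 
---+-------+--------
1  | Eve   | 968.56 
2  | Alice | 1031.7 
3  | Alice | 756.39 
4  | Alice | 1993.56
5  | Alice | 588.41 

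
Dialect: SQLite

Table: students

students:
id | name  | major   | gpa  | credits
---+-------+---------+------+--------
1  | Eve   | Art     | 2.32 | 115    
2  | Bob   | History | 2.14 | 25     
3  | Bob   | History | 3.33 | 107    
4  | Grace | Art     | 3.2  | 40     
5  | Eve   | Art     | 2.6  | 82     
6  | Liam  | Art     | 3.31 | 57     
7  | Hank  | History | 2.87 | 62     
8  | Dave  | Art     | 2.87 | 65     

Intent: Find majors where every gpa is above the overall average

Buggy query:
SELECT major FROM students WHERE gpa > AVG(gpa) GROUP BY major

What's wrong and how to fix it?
Bug: WHERE evaluates per row before aggregation, so AVG() is unavailable

Fix: Compute the overall average in a scalar subquery and compare each group's MIN against it in HAVING

Corrected query:
SELECT major FROM students GROUP BY major HAVING MIN(gpa) > (SELECT AVG(gpa) FROM students)

Result:
(no rows)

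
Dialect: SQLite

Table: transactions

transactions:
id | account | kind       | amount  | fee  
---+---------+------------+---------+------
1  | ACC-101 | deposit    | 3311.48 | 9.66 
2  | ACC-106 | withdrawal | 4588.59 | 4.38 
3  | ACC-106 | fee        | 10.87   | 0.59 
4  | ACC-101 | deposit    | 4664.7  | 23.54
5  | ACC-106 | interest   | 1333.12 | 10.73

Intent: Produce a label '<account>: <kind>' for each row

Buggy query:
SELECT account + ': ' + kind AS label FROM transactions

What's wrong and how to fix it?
Bug: SQLite uses || for string concatenation; + coerces text to numbers (yielding 0)

Fix: Replace + with || to concatenate text

Corrected query:
SELECT account || ': ' || kind AS label FROM transactions

Result:
label              
-------------------
ACC-101: deposit   
ACC-106: withdrawal
ACC-106: fee       
ACC-101: deposit   
ACC-106: interest  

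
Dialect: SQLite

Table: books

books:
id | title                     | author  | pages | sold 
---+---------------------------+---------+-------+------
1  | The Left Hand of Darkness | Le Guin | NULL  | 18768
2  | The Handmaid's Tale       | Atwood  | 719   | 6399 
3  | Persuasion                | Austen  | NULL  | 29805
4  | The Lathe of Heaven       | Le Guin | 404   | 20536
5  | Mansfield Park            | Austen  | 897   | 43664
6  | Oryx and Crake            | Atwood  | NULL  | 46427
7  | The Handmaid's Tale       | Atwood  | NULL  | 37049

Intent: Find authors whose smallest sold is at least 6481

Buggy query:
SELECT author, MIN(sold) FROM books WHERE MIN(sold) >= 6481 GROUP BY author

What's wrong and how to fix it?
Bug: Aggregates like MIN are computed per group after WHERE runs

Fix: Replace WHERE with HAVING after the GROUP BY

Corrected query:
SELECT author, MIN(sold) FROM books GROUP BY author HAVING MIN(sold) >= 6481

Result:
author  | MIN(sold)
--------+----------
Austen  | 29805    
Le Guin | 18768    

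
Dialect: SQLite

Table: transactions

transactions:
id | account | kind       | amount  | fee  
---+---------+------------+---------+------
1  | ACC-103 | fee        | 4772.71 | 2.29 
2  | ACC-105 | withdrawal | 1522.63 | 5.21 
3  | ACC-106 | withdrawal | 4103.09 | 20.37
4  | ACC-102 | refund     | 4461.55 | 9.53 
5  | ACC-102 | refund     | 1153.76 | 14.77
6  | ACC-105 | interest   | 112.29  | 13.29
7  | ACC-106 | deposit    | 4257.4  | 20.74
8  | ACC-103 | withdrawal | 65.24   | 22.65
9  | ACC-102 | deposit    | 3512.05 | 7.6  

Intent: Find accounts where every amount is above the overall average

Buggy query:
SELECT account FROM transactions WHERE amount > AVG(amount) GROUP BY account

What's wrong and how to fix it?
Bug: WHERE evaluates per row before aggregation, so AVG() is unavailable

Fix: Compute the overall average in a scalar subquery and compare each group's MIN against it in HAVING

Corrected query:
SELECT account FROM transactions GROUP BY account HAVING MIN(amount) > (SELECT AVG(amount) FROM transactions)

Result:
account
-------
ACC-106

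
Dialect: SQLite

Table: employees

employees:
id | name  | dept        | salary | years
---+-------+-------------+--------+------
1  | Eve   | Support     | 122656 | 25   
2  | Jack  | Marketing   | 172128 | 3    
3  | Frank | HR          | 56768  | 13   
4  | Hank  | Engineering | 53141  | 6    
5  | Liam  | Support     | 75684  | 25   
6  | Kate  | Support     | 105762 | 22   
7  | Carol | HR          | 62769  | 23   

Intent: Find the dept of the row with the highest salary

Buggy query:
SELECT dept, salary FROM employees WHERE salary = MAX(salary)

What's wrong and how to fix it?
Bug: MAX(salary) is an aggregate and cannot be used directly in WHERE

Fix: Wrap MAX in a scalar subquery so WHERE compares against a single value

Corrected query:
SELECT dept, salary FROM employees WHERE salary = (SELECT MAX(salary) FROM employees)

Result:
dept      | salary
----------+-------
Marketing | 172128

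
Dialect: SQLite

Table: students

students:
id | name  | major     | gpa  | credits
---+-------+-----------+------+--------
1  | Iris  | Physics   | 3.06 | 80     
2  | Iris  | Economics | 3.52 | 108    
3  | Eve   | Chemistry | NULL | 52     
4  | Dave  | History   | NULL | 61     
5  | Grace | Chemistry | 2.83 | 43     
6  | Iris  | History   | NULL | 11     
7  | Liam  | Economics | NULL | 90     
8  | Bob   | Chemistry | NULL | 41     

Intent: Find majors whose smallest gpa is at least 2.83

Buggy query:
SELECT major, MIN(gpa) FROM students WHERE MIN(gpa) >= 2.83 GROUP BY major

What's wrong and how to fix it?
Bug: MIN() in WHERE is a misuse of aggregate

Fix: Use HAVING for the per-group MIN condition

Corrected query:
SELECT major, MIN(gpa) FROM students GROUP BY major HAVING MIN(gpa) >= 2.83

Result:
major     | MIN(gpa)
----------+---------
Chemistry | 2.83    
Economics | 3.52    
Physics   | 3.06    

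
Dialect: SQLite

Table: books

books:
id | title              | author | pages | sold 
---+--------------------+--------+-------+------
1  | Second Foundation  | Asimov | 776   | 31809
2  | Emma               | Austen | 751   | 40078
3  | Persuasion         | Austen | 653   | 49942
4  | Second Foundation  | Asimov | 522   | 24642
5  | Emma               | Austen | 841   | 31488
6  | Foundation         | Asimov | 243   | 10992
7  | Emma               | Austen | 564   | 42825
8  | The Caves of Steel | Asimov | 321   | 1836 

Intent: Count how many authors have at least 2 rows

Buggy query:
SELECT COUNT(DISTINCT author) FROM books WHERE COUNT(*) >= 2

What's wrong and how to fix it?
Bug: WHERE filters individual rows, not groups, so a group-level COUNT is invalid there

Fix: Group first with HAVING COUNT(*) >= 2, then COUNT the resulting groups

Corrected query:
SELECT COUNT(*) FROM (SELECT author FROM books GROUP BY author HAVING COUNT(*) >= 2)

Result:
COUNT(*)
--------
2       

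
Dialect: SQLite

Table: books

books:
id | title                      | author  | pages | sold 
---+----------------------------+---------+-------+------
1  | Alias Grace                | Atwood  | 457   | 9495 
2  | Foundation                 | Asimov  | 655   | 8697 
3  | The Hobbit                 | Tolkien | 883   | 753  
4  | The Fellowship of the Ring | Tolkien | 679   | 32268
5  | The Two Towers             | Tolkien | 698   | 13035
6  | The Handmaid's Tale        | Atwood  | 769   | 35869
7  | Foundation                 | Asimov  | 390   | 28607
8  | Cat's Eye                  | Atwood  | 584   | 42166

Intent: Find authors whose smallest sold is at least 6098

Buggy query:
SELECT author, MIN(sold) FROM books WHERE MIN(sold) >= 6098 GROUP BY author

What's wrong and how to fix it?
Bug: MIN() in WHERE is a misuse of aggregate

Fix: Replace WHERE with HAVING after the GROUP BY

Corrected query:
SELECT author, MIN(sold) FROM books GROUP BY author HAVING MIN(sold) >= 6098

Result:
author | MIN(sold)
-------+----------
Asimov | 8697     
Atwood | 9495     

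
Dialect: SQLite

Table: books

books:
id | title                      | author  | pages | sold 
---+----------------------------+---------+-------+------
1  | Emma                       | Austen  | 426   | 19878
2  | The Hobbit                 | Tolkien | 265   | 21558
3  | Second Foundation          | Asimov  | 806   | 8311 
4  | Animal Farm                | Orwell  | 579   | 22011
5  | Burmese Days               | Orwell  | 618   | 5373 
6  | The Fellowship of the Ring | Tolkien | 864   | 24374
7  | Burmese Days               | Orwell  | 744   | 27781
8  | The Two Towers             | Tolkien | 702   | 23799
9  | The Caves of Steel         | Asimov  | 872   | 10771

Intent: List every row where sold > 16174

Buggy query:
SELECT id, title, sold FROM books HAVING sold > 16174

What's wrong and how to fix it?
Bug: HAVING filters the output of aggregation, but this query has no GROUP BY and no aggregate functions, so SQLite rejects it (HAVING clause on a non-aggregate query); the condition here is per row

Fix: Replace HAVING with WHERE since the condition applies to individual rows

Corrected query:
SELECT id, title, sold FROM books WHERE sold > 16174

Result:
id | title                      | sold 
---+----------------------------+------
1  | Emma                       | 19878
2  | The Hobbit                 | 21558
4  | Animal Farm                | 22011
6  | The Fellowship of the Ring | 24374
7  | Burmese Days               | 27781
8  | The Two Towers             | 23799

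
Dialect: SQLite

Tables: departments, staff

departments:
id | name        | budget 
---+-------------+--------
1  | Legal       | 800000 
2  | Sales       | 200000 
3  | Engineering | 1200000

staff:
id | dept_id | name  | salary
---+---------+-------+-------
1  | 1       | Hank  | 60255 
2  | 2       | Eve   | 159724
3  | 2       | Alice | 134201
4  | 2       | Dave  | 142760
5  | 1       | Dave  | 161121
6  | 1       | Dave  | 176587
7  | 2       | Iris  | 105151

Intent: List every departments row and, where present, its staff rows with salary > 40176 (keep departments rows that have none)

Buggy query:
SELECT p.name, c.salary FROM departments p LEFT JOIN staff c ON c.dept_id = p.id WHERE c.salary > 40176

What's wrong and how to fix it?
Bug: Filtering c.salary in WHERE discards the NULL rows produced by LEFT JOIN, turning it into an inner join

Fix: Put 'c.salary > 40176' in the JOIN's ON clause instead of WHERE

Corrected query:
SELECT p.name, c.salary FROM departments p LEFT JOIN staff c ON c.dept_id = p.id AND c.salary > 40176

Result:
name        | salary
------------+-------
Legal       | 60255 
Legal       | 161121
Legal       | 176587
Sales       | 105151
Sales       | 134201
Sales       | 142760
Sales       | 159724
Engineering | NULL  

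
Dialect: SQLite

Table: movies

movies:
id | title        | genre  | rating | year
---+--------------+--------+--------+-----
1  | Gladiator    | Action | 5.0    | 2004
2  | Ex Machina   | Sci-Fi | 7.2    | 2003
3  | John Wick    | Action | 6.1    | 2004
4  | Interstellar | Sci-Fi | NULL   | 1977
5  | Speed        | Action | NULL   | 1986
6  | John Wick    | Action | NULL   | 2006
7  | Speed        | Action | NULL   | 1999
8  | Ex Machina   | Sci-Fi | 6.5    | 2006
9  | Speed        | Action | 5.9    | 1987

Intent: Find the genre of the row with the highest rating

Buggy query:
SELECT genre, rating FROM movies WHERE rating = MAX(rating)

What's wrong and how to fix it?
Bug: MAX(rating) is an aggregate and cannot be used directly in WHERE

Fix: Wrap MAX in a scalar subquery so WHERE compares against a single value

Corrected query:
SELECT genre, rating FROM movies WHERE rating = (SELECT MAX(rating) FROM movies)

Result:
genre  | rating
-------+-------
Sci-Fi | 7.2   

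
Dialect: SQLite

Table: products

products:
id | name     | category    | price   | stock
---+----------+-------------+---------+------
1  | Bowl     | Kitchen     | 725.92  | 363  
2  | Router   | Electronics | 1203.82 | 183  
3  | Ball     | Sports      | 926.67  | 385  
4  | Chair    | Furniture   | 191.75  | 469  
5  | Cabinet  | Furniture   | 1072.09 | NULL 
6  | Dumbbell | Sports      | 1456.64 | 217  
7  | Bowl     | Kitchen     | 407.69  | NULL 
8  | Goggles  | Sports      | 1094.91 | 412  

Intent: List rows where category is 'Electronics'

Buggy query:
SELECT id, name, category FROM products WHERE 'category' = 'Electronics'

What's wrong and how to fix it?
Bug: 'category' in single quotes is a string literal, not the column; the comparison is literal-vs-literal and never true

Fix: Reference the column as category without single quotes

Corrected query:
SELECT id, name, category FROM products WHERE category = 'Electronics'

Result:
id | name   | category   
---+--------+------------
2  | Router | Electronics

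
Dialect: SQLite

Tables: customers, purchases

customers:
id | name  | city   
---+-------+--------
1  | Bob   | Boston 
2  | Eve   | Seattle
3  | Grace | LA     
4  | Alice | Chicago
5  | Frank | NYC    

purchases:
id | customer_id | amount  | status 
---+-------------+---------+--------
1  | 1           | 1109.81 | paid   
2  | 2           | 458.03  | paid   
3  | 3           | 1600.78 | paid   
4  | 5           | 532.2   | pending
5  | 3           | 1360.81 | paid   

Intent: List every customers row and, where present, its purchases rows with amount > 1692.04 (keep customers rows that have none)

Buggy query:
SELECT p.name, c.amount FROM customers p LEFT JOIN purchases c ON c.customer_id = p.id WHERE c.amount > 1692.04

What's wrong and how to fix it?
Bug: A WHERE condition on the right-hand table after LEFT JOIN drops unmatched parents

Fix: Put 'c.amount > 1692.04' in the JOIN's ON clause instead of WHERE

Corrected query:
SELECT p.name, c.amount FROM customers p LEFT JOIN purchases c ON c.customer_id = p.id AND c.amount > 1692.04

Result:
name  | amount
------+-------
Bob   | NULL  
Eve   | NULL  
Grace | NULL  
Alice | NULL  
Frank | NULL  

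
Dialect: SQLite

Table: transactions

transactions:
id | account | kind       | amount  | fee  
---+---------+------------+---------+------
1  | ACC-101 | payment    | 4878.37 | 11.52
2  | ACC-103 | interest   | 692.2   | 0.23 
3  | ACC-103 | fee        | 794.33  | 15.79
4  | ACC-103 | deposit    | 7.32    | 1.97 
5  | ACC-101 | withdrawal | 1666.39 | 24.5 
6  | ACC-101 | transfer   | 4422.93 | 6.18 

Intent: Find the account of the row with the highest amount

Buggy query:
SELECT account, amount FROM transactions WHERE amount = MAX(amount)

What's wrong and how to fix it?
Bug: WHERE is evaluated per row; an aggregate over the whole table isn't defined there

Fix: Wrap MAX in a scalar subquery so WHERE compares against a single value

Corrected query:
SELECT account, amount FROM transactions WHERE amount = (SELECT MAX(amount) FROM transactions)

Result:
account | amount 
--------+--------
ACC-101 | 4878.37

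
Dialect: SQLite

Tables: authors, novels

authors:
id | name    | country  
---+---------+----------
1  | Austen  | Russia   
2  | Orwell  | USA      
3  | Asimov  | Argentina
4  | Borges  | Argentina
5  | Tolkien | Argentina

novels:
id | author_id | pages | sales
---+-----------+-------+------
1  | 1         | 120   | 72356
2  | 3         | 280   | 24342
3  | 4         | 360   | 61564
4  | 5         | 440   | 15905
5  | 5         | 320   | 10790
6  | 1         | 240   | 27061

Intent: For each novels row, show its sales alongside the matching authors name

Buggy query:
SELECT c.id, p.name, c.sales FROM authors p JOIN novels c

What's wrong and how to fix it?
Bug: JOIN with no ON clause produces a cartesian product; every novels row pairs with every authors row

Fix: Add ON c.author_id = p.id to the JOIN

Corrected query:
SELECT c.id, p.name, c.sales FROM authors p JOIN novels c ON c.author_id = p.id

Result:
id | name    | sales
---+---------+------
1  | Austen  | 72356
2  | Asimov  | 24342
3  | Borges  | 61564
4  | Tolkien | 15905
5  | Tolkien | 10790
6  | Austen  | 27061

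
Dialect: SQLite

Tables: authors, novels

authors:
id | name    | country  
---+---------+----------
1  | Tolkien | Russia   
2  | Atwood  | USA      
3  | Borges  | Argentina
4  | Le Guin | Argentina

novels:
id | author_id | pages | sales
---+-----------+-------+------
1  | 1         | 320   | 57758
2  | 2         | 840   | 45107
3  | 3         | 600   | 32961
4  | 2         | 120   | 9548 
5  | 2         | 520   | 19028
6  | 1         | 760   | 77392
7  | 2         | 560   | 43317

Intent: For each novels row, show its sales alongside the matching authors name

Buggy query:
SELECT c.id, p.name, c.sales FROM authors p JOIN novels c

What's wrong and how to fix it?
Bug: JOIN with no ON clause produces a cartesian product; every novels row pairs with every authors row

Fix: Add ON c.author_id = p.id to the JOIN

Corrected query:
SELECT c.id, p.name, c.sales FROM authors p JOIN novels c ON c.author_id = p.id

Result:
id | name    | sales
---+---------+------
1  | Tolkien | 57758
2  | Atwood  | 45107
3  | Borges  | 32961
4  | Atwood  | 9548 
5  | Atwood  | 19028
6  | Tolkien | 77392
7  | Atwood  | 43317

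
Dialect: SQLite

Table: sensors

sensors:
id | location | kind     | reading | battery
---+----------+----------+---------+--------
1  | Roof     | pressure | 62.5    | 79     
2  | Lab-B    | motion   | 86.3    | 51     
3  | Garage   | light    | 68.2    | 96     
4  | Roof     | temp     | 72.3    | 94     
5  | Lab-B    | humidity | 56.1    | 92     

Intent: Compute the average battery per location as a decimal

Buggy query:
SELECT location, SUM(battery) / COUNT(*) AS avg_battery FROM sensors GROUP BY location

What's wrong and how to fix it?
Bug: Both operands are integers, so '/' performs integer division and truncates

Fix: Cast one side to REAL so the division keeps the fractional part

Corrected query:
SELECT location, SUM(battery) * 1.0 / COUNT(*) AS avg_battery FROM sensors GROUP BY location

Result:
location | avg_battery
---------+------------
Garage   | 96         
Lab-B    | 71.5       
Roof     | 86.5       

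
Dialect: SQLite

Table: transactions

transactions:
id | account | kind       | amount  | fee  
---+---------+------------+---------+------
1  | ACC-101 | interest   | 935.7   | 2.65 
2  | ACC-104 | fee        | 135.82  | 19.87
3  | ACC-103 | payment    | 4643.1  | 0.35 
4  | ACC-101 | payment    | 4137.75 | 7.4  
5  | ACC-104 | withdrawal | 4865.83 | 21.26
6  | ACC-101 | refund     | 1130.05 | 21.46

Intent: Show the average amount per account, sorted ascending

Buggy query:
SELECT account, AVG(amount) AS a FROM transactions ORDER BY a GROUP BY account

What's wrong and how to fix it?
Bug: ORDER BY appears before GROUP BY; SQL clause order requires GROUP BY first

Fix: Move ORDER BY to the end, after GROUP BY

Corrected query:
SELECT account, AVG(amount) AS a FROM transactions GROUP BY account ORDER BY a

Result:
account | a          
--------+------------
ACC-101 | 2067.833333
ACC-104 | 2500.825   
ACC-103 | 4643.1     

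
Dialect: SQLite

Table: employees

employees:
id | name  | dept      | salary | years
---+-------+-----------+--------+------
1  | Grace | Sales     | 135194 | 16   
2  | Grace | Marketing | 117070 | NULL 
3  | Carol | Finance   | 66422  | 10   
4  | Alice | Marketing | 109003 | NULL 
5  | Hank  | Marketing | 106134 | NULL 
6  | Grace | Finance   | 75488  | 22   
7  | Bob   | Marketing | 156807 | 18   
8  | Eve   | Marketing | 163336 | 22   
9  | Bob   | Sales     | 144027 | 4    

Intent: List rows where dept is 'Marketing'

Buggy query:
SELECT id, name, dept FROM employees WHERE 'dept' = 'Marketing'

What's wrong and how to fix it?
Bug: Single quotes denote string literals in SQL; the column name is being compared as a constant string

Fix: Remove the quotes around the column name (or use double quotes for an identifier)

Corrected query:
SELECT id, name, dept FROM employees WHERE dept = 'Marketing'

Result:
id | name  | dept     
---+-------+----------
2  | Grace | Marketing
4  | Alice | Marketing
5  | Hank  | Marketing
7  | Bob   | Marketing
8  | Eve   | Marketing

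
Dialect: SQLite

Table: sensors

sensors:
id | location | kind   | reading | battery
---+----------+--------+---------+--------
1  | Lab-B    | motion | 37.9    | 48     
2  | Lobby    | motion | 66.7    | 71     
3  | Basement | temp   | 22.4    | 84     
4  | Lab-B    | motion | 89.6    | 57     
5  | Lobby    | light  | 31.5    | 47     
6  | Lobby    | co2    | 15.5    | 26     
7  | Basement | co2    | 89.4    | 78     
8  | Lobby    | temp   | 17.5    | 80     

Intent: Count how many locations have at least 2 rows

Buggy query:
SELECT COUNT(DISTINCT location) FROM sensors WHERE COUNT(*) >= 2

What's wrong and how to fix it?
Bug: WHERE filters individual rows, not groups, so a group-level COUNT is invalid there

Fix: Use a subquery that GROUPs and filters with HAVING, then count its rows

Corrected query:
SELECT COUNT(*) FROM (SELECT location FROM sensors GROUP BY location HAVING COUNT(*) >= 2)

Result:
COUNT(*)
--------
3       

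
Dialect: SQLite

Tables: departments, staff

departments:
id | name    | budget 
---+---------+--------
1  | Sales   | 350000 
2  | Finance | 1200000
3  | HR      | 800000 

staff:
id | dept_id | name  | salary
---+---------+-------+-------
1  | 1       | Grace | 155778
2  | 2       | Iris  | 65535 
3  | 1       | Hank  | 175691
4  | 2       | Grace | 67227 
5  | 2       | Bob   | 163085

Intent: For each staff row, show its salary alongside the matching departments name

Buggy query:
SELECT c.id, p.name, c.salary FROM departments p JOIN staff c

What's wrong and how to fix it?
Bug: Missing join condition: each staff row is matched to all departments rows instead of just its own

Fix: Add ON c.dept_id = p.id to the JOIN

Corrected query:
SELECT c.id, p.name, c.salary FROM departments p JOIN staff c ON c.dept_id = p.id

Result:
id | name    | salary
---+---------+-------
1  | Sales   | 155778
2  | Finance | 65535 
3  | Sales   | 175691
4  | Finance | 67227 
5  | Finance | 163085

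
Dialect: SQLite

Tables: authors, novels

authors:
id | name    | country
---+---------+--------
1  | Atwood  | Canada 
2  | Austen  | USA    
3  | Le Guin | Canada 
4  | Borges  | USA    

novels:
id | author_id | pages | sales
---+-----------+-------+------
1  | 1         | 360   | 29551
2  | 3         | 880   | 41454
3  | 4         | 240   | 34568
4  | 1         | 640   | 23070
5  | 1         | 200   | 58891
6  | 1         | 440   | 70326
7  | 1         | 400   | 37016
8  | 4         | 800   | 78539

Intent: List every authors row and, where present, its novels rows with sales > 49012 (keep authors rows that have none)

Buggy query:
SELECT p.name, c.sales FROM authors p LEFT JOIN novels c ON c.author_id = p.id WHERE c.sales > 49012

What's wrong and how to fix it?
Bug: A WHERE condition on the right-hand table after LEFT JOIN drops unmatched parents

Fix: Move the right-table condition into the ON clause so unmatched parents are kept

Corrected query:
SELECT p.name, c.sales FROM authors p LEFT JOIN novels c ON c.author_id = p.id AND c.sales > 49012

Result:
name    | sales
--------+------
Atwood  | 58891
Atwood  | 70326
Austen  | NULL 
Le Guin | NULL 
Borges  | 78539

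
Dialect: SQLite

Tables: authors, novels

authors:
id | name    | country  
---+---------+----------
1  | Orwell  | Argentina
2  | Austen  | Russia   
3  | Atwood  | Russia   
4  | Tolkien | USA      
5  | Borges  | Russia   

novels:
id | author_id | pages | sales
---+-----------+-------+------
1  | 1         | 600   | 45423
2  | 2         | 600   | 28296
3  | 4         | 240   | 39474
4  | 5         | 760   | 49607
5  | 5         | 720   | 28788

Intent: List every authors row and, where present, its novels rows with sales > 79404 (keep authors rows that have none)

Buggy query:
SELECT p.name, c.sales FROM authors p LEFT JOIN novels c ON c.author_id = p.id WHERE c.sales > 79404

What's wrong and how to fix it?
Bug: A WHERE condition on the right-hand table after LEFT JOIN drops unmatched parents

Fix: Put 'c.sales > 79404' in the JOIN's ON clause instead of WHERE

Corrected query:
SELECT p.name, c.sales FROM authors p LEFT JOIN novels c ON c.author_id = p.id AND c.sales > 79404

Result:
name    | sales
--------+------
Orwell  | NULL 
Austen  | NULL 
Atwood  | NULL 
Tolkien | NULL 
Borges  | NULL 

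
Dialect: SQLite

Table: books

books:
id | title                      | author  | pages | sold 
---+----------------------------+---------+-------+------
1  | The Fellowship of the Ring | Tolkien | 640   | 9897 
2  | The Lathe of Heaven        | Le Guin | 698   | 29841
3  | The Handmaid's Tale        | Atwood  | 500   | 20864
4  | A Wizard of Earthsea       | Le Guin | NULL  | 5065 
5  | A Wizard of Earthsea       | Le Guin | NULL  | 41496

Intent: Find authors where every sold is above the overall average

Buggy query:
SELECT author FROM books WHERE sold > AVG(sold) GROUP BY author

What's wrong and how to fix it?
Bug: AVG() is an aggregate; it can't sit directly in WHERE

Fix: Use a subquery for AVG and a HAVING MIN(...) filter so the condition holds for every row in the group

Corrected query:
SELECT author FROM books GROUP BY author HAVING MIN(sold) > (SELECT AVG(sold) FROM books)

Result:
(no rows)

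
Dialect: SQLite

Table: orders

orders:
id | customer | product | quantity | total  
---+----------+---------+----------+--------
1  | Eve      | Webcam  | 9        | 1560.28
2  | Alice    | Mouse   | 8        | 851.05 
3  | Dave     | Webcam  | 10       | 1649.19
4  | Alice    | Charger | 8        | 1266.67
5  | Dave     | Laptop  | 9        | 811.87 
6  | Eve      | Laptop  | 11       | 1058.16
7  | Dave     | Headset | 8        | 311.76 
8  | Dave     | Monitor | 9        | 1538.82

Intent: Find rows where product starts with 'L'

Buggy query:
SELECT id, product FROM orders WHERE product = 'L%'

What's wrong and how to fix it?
Bug: '=' compares the literal string including the % character; pattern matching needs LIKE

Fix: Use LIKE for wildcard pattern matching

Corrected query:
SELECT id, product FROM orders WHERE product LIKE 'L%'

Result:
id | product
---+--------
5  | Laptop 
6  | Laptop 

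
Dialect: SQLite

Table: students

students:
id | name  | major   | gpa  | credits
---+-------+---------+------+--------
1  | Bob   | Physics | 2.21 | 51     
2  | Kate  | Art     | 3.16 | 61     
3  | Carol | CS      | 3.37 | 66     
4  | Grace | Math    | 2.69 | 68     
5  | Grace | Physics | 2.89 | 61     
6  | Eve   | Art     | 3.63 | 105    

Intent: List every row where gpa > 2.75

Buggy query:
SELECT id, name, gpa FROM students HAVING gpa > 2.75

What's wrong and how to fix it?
Bug: HAVING filters the output of aggregation, but this query has no GROUP BY and no aggregate functions, so SQLite rejects it (HAVING clause on a non-aggregate query); the condition here is per row

Fix: Replace HAVING with WHERE since the condition applies to individual rows

Corrected query:
SELECT id, name, gpa FROM students WHERE gpa > 2.75

Result:
id | name  | gpa 
---+-------+-----
2  | Kate  | 3.16
3  | Carol | 3.37
5  | Grace | 2.89
6  | Eve   | 3.63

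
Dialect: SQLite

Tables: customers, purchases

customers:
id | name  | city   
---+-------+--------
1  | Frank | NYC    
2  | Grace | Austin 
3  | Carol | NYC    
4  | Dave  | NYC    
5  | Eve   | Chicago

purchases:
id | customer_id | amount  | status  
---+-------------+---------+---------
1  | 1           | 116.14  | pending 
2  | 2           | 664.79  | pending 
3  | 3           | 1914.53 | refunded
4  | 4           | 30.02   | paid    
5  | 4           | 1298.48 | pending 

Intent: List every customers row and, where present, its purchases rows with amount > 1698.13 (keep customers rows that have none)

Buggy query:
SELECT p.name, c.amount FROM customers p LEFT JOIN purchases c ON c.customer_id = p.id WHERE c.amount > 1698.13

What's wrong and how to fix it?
Bug: Filtering c.amount in WHERE discards the NULL rows produced by LEFT JOIN, turning it into an inner join

Fix: Put 'c.amount > 1698.13' in the JOIN's ON clause instead of WHERE

Corrected query:
SELECT p.name, c.amount FROM customers p LEFT JOIN purchases c ON c.customer_id = p.id AND c.amount > 1698.13

Result:
name  | amount 
------+--------
Frank | NULL   
Grace | NULL   
Carol | 1914.53
Dave  | NULL   
Eve   | NULL   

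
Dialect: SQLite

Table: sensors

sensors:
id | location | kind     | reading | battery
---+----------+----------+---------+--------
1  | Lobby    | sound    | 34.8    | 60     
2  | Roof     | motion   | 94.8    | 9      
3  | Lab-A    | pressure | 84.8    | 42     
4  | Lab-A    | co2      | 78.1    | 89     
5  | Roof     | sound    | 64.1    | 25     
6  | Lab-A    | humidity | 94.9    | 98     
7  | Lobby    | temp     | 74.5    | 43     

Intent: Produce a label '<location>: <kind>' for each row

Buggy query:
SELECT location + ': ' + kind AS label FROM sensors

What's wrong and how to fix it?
Bug: SQLite uses || for string concatenation; + coerces text to numbers (yielding 0)

Fix: Replace + with || to concatenate text

Corrected query:
SELECT location || ': ' || kind AS label FROM sensors

Result:
label          
---------------
Lobby: sound   
Roof: motion   
Lab-A: pressure
Lab-A: co2     
Roof: sound    
Lab-A: humidity
Lobby: temp    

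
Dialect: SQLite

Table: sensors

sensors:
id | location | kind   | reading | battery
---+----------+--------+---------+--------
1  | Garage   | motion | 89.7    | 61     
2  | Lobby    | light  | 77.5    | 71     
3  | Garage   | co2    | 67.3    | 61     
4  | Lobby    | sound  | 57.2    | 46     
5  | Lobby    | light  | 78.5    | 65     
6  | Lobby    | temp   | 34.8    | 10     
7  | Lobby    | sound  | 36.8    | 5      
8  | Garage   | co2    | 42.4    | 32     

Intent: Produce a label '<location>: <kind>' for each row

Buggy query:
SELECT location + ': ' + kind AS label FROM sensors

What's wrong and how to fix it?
Bug: '+' is numeric addition; on text columns SQLite converts them to 0 instead of concatenating

Fix: Use the || operator for string concatenation

Corrected query:
SELECT location || ': ' || kind AS label FROM sensors

Result:
label         
--------------
Garage: motion
Lobby: light  
Garage: co2   
Lobby: sound  
Lobby: light  
Lobby: temp   
Lobby: sound  
Garage: co2   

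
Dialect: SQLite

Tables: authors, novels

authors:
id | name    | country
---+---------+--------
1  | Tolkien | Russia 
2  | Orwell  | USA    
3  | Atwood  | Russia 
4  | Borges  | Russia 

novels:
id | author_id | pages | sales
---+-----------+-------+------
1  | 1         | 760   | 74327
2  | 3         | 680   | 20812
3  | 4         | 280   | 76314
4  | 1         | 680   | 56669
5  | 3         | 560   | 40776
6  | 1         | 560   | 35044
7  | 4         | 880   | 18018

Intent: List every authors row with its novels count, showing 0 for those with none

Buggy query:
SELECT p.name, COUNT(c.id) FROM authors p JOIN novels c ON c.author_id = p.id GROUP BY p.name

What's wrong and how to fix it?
Bug: An inner join excludes parents with zero children

Fix: Switch to LEFT JOIN to retain unmatched parent rows

Corrected query:
SELECT p.name, COUNT(c.id) FROM authors p LEFT JOIN novels c ON c.author_id = p.id GROUP BY p.name

Result:
name    | COUNT(c.id)
--------+------------
Atwood  | 2          
Borges  | 2          
Orwell  | 0          
Tolkien | 3          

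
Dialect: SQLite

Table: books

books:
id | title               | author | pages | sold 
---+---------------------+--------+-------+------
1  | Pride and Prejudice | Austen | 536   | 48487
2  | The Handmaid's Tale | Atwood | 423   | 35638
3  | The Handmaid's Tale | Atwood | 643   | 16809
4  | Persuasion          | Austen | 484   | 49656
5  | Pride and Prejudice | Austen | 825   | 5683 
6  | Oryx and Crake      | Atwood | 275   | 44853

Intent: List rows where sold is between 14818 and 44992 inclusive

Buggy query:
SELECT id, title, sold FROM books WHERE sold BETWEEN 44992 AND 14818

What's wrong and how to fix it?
Bug: The bounds are reversed; BETWEEN a AND b requires a <= b to match anything

Fix: Write BETWEEN 14818 AND 44992

Corrected query:
SELECT id, title, sold FROM books WHERE sold BETWEEN 14818 AND 44992

Result:
id | title               | sold 
---+---------------------+------
2  | The Handmaid's Tale | 35638
3  | The Handmaid's Tale | 16809
6  | Oryx and Crake      | 44853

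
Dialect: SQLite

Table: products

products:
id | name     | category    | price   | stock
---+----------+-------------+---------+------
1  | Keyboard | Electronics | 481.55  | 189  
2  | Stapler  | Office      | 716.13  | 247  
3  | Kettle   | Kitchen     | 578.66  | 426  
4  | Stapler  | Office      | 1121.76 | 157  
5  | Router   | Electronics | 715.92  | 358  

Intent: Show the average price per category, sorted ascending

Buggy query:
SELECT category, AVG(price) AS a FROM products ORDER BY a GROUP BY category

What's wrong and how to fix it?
Bug: ORDER BY appears before GROUP BY; SQL clause order requires GROUP BY first

Fix: Reorder: SELECT … FROM … GROUP BY … ORDER BY …

Corrected query:
SELECT category, AVG(price) AS a FROM products GROUP BY category ORDER BY a

Result:
category    | a      
------------+--------
Kitchen     | 578.66 
Electronics | 598.735
Office      | 918.945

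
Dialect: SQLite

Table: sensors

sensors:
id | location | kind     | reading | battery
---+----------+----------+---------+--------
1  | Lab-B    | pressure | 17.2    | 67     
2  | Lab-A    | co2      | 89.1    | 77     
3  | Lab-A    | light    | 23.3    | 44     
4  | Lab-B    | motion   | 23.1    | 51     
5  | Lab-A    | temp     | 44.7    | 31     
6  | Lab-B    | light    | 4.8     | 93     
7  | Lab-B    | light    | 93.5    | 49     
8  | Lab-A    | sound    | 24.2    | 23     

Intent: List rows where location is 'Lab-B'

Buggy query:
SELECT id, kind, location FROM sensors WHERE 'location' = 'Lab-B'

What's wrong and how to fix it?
Bug: 'location' in single quotes is a string literal, not the column; the comparison is literal-vs-literal and never true

Fix: Remove the quotes around the column name (or use double quotes for an identifier)

Corrected query:
SELECT id, kind, location FROM sensors WHERE location = 'Lab-B'

Result:
id | kind     | location
---+----------+---------
1  | pressure | Lab-B   
4  | motion   | Lab-B   
6  | light    | Lab-B   
7  | light    | Lab-B   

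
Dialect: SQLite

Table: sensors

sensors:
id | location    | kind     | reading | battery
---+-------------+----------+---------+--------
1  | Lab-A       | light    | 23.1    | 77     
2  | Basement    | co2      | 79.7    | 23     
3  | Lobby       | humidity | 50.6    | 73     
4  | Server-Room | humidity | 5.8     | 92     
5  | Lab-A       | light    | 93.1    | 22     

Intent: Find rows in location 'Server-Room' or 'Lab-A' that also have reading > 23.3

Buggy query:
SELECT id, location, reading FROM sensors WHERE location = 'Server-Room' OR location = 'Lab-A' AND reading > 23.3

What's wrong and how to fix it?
Bug: AND binds tighter than OR, so this parses as location = 'Server-Room' OR (location = 'Lab-A' AND reading > 23.3)

Fix: Add parentheses around the OR so the AND applies to both alternatives

Corrected query:
SELECT id, location, reading FROM sensors WHERE (location = 'Server-Room' OR location = 'Lab-A') AND reading > 23.3

Result:
id | location | reading
---+----------+--------
5  | Lab-A    | 93.1   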